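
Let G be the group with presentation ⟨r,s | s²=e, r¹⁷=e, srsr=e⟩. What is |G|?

Enumerate words in the generators, reducing via the relations: the distinct elements are
  {e, r, s, rs, r², r³, r⁴, r⁵, r⁶, r⁷, r⁸, r⁹, r²s, r³s, r¹², r¹³, r¹¹, r¹⁰, r¹⁴, r¹⁵, r¹⁶, r⁴s, r⁵s, r⁶s, r⁷s, r⁸s, r⁹s, r¹²s, r¹³s, r¹¹s, r¹⁰s, r¹⁴s, r¹⁵s, r¹⁶s}.
No further products give new elements, so |G| = 34.

Answer: 34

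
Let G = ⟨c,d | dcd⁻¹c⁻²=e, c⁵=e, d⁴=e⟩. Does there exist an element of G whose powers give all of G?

Every cyclic group is abelian. But c·d = cd while d·c = c²d, so c·d ≠ d·c and G is not abelian. Hence G is not cyclic.

Answer: No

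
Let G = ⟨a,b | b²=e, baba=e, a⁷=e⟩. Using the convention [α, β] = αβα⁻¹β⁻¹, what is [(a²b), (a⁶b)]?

[(a²b), (a⁶b)] = (a²b)·(a⁶b)·(a²b)⁻¹·(a⁶b)⁻¹.
  (a²b) · (a⁶b) = a³
  (a³) · (a²b) = a⁵b
  (a⁵b) · (a⁶b) = a⁶

Answer: a⁶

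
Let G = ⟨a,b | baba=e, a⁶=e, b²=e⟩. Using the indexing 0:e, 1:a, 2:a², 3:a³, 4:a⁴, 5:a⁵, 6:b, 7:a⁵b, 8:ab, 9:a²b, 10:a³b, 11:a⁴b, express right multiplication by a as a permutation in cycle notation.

(0 1 2 3 4 5)(6 7 11 10 9 8)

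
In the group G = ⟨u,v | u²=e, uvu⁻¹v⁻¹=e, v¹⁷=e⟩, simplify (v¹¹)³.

Compute successive powers of (v¹¹), reducing at each step:
  (v¹¹)²: (v¹¹) · v¹¹ = v⁵
  (v¹¹)³: (v⁵) · v¹¹ = v¹⁶

Answer: v¹⁶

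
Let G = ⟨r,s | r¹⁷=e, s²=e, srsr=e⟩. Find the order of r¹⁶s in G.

Compute successive powers until reaching e:
  (r¹⁶s)¹ = r¹⁶s, (r¹⁶s)² = e.
The smallest positive k with (r¹⁶s)ᵏ = e is 2.

Answer: 2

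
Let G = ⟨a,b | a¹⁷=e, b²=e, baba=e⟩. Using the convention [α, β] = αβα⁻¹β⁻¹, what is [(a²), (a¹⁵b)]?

[(a²), (a¹⁵b)] = (a²)·(a¹⁵b)·(a²)⁻¹·(a¹⁵b)⁻¹.
  (a²) · (a¹⁵b) = b
  b · (a¹⁵) = a²b
  (a²b) · (a¹⁵b) = a⁴

Answer: a⁴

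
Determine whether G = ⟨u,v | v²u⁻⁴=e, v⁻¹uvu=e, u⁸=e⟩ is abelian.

u·v = uv but v·u = u³v⁻¹, so u·v ≠ v·u and G is not abelian.

Answer: No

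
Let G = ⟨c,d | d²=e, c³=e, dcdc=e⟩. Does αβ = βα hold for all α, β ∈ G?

c·d = cd but d·c = c²d, so c·d ≠ d·c and G is not abelian.

Answer: No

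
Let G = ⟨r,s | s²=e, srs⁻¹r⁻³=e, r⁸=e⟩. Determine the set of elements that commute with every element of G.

An element z ∈ Z(G) iff z commutes with every generator.
For example r⁴ is central: (r⁴)·r = r⁵ = r·(r⁴); (r⁴)·s = r⁴s = s·(r⁴).
Whereas r ∉ Z(G) since r·s = rs ≠ r³s = s·r.
Checking each of the 16 elements this way gives Z(G) = {e, r⁴}, of order 2.

Answer: {e, r⁴}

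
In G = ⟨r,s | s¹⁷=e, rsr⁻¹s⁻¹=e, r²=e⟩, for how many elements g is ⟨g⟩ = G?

G is cyclic of order 34. An element generates G iff its order is 34, and a cyclic group of order 34 has exactly φ(34) = 16 such elements.

Answer: 16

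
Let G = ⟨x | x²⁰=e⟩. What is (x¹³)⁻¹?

The order of (x¹³) is 20 (smallest k with (x¹³)ᵏ = e), so (x¹³)⁻¹ = (x¹³)¹⁹ = x⁷.
Check: (x¹³) · (x⁷) → (x¹³) · x⁷ = e, giving e as required.

Answer: x⁷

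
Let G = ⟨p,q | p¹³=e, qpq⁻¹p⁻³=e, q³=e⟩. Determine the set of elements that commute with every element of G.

An element z ∈ Z(G) iff z commutes with every generator.
For example e is central: e·p = p = p·e; e·q = q = q·e.
Whereas p ∉ Z(G) since p·q = pq ≠ p³q = q·p.
Checking each of the 39 elements this way gives Z(G) = {e}, of order 1.

Answer: {e}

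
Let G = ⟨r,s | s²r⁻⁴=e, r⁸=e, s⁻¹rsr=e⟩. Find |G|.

Enumerate words in the generators, reducing via the relations: the distinct elements are
  {e, r, s, rs, r², r³, r⁴, r⁵, r⁶, r⁷, r²s, r³s, s⁻¹, rs⁻¹, r²s⁻¹, r³s⁻¹}.
No further products give new elements, so |G| = 16.

Answer: 16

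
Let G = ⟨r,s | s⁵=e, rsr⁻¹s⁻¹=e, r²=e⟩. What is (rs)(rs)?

Compute (rs) · (rs) by multiplying left to right and reducing via the relations at each step:
  (rs) · r = s
  s · s = s²

Answer: s²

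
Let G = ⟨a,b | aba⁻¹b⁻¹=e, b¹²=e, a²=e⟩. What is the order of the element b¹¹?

Compute successive powers until reaching e:
  (b¹¹)¹ = b¹¹, (b¹¹)² = b¹⁰, (b¹¹)³ = b⁹, (b¹¹)⁴ = b⁸, (b¹¹)⁵ = b⁷, (b¹¹)⁶ = b⁶, (b¹¹)⁷ = b⁵, (b¹¹)⁸ = b⁴, (b¹¹)⁹ = b³, (b¹¹)¹⁰ = b², (b¹¹)¹¹ = b, (b¹¹)¹² = e.
The smallest positive k with (b¹¹)ᵏ = e is 12.

Answer: 12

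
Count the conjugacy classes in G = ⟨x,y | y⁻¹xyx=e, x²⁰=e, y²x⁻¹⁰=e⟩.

The conjugacy classes (representative and size) are:
  [e] (size 1), [x] (size 2), [x²] (size 2), [x³] (size 2), [x⁴] (size 2), [x⁵] (size 2), [x¹⁴] (size 2), [x⁷] (size 2), [x⁸] (size 2), [x¹¹] (size 2), [x¹⁰] (size 1), [x²y⁻¹] (size 10), [x⁹y] (size 10).
Class equation: 1 + 2 + 2 + 2 + 2 + 2 + 2 + 2 + 2 + 2 + 1 + 10 + 10 = 40 = |G|. So G has 13 conjugacy classes.

Answer: 13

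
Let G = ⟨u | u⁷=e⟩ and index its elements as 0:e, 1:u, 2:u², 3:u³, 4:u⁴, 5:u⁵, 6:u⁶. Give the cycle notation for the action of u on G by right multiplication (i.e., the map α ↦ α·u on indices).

(0 1 2 3 4 5 6)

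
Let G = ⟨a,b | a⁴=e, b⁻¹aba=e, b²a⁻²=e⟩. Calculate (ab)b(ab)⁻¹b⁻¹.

[(ab), b] = (ab)·b·(ab)⁻¹·b⁻¹.
  (ab) · b = a³
  (a³) · (ab⁻¹) = b⁻¹
  (b⁻¹) · (b⁻¹) = a²

Answer: a²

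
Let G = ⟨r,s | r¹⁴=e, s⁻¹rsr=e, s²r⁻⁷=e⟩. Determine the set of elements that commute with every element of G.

An element z ∈ Z(G) iff z commutes with every generator.
For example r⁷ is central: (r⁷)·r = r⁸ = r·(r⁷); (r⁷)·s = s⁻¹ = s·(r⁷).
Whereas r ∉ Z(G) since r·s = rs ≠ r⁶s⁻¹ = s·r.
Checking each of the 28 elements this way gives Z(G) = {e, r⁷}, of order 2.

Answer: {e, r⁷}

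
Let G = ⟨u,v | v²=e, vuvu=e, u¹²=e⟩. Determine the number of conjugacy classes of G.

The conjugacy classes (representative and size) are:
  [e] (size 1), [u¹¹] (size 2), [u²] (size 2), [u⁹] (size 2), [u⁴] (size 2), [u⁵] (size 2), [u⁶] (size 1), [v] (size 6), [uv] (size 6).
Class equation: 1 + 2 + 2 + 2 + 2 + 2 + 1 + 6 + 6 = 24 = |G|. So G has 9 conjugacy classes.

Answer: 9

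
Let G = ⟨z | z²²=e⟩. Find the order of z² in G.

Compute successive powers until reaching e:
  (z²)¹ = z², (z²)² = z⁴, (z²)³ = z⁶, (z²)⁴ = z⁸, (z²)⁵ = z¹⁰, (z²)⁶ = z¹², (z²)⁷ = z¹⁴, (z²)⁸ = z¹⁶, (z²)⁹ = z¹⁸, (z²)¹⁰ = z²⁰, (z²)¹¹ = e.
The smallest positive k with (z²)ᵏ = e is 11.

Answer: 11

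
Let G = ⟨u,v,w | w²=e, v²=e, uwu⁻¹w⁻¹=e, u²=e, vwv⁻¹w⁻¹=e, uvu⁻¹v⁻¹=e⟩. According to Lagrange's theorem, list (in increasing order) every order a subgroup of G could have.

|G| = 8 = 2³. By Lagrange's theorem the order of any subgroup divides 8; the divisors of 8 are 1, 2, 4, 8.

Answer: 1, 2, 4, 8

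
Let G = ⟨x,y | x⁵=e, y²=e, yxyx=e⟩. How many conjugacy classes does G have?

The conjugacy classes (representative and size) are:
  [e] (size 1), [x] (size 2), [x²] (size 2), [y] (size 5).
Class equation: 1 + 2 + 2 + 5 = 10 = |G|. So G has 4 conjugacy classes.

Answer: 4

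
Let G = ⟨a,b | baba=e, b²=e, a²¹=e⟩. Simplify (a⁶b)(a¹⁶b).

Compute (a⁶b) · (a¹⁶b) by multiplying left to right and reducing via the relations at each step:
  (a⁶b) · a¹⁶ = a¹¹b
  (a¹¹b) · b = a¹¹

Answer: a¹¹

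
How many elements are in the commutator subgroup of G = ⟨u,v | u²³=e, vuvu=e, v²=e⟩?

G' = [G, G] is generated by all commutators. The generator-pair commutators are: [u, v] = u².
The subgroup they normally generate is {e, u, u², u³, u⁴, u⁵, u⁶, u⁷, u⁸, u⁹, u¹⁰, u¹¹, u¹², u¹³, u¹⁴, u¹⁵, u¹⁶, u¹⁷, u¹⁸, u¹⁹, u²⁰, u²¹, u²²}, of order 23.
Check: |G/G'| = 46/23 = 2 is the order of the abelianisation.

Answer: 23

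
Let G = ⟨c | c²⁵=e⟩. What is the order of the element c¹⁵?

Compute successive powers until reaching e:
  (c¹⁵)¹ = c¹⁵, (c¹⁵)² = c⁵, (c¹⁵)³ = c²⁰, (c¹⁵)⁴ = c¹⁰, (c¹⁵)⁵ = e.
The smallest positive k with (c¹⁵)ᵏ = e is 5.

Answer: 5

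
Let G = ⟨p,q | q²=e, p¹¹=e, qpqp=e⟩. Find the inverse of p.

The order of p is 11 (smallest k with pᵏ = e), so p⁻¹ = p¹⁰ = p¹⁰.
Check: p · (p¹⁰) → p · p¹⁰ = e, giving e as required.

Answer: p¹⁰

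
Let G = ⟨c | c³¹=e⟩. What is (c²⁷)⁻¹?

The order of (c²⁷) is 31 (smallest k with (c²⁷)ᵏ = e), so (c²⁷)⁻¹ = (c²⁷)³⁰ = c⁴.
Check: (c²⁷) · (c⁴) → (c²⁷) · c⁴ = e, giving e as required.

Answer: c⁴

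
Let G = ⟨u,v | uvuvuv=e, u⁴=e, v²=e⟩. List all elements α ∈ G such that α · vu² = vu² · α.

⟨vu²⟩ ⊆ C_G(vu²) since powers of vu² commute with vu²; so |C_G(vu²)| ≥ |⟨vu²⟩| = 4.
By orbit–stabilizer, |C_G(vu²)| = |G| / |conj. class of vu²| = 24 / 6 = 4.
The 4 elements commuting with vu² are {e, u²v, vu², u²vu²v}.

Answer: {e, u²v, vu², u²vu²v}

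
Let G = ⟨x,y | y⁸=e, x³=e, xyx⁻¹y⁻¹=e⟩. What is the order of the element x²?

Compute successive powers until reaching e:
  (x²)¹ = x², (x²)² = x, (x²)³ = e.
The smallest positive k with (x²)ᵏ = e is 3.

Answer: 3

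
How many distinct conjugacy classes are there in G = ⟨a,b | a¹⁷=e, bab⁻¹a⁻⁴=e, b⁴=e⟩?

The conjugacy classes (representative and size) are:
  [e] (size 1), [a⁴] (size 4), [a²] (size 4), [a⁵] (size 4), [a¹¹] (size 4), [a⁷b] (size 17), [a³b²] (size 17), [a⁹b³] (size 17).
Class equation: 1 + 4 + 4 + 4 + 4 + 17 + 17 + 17 = 68 = |G|. So G has 8 conjugacy classes.

Answer: 8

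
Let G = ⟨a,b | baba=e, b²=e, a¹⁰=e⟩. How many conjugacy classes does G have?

The conjugacy classes (representative and size) are:
  [e] (size 1), [a] (size 2), [a²] (size 2), [a³] (size 2), [a⁴] (size 2), [a⁵] (size 1), [a²b] (size 5), [a³b] (size 5).
Class equation: 1 + 2 + 2 + 2 + 2 + 1 + 5 + 5 = 20 = |G|. So G has 8 conjugacy classes.

Answer: 8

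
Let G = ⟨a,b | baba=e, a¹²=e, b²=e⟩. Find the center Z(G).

An element z ∈ Z(G) iff z commutes with every generator.
For example a⁶ is central: (a⁶)·a = a⁷ = a·(a⁶); (a⁶)·b = a⁶b = b·(a⁶).
Whereas a ∉ Z(G) since a·b = ab ≠ a¹¹b = b·a.
Checking each of the 24 elements this way gives Z(G) = {e, a⁶}, of order 2.

Answer: {e, a⁶}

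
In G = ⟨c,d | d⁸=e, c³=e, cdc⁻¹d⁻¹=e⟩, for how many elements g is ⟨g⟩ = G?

G is cyclic of order 24. An element generates G iff its order is 24, and a cyclic group of order 24 has exactly φ(24) = 8 such elements.

Answer: 8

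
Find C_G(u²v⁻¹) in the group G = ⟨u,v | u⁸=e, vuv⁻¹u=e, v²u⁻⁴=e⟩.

⟨u²v⁻¹⟩ ⊆ C_G(u²v⁻¹) since powers of u²v⁻¹ commute with u²v⁻¹; so |C_G(u²v⁻¹)| ≥ |⟨u²v⁻¹⟩| = 4.
By orbit–stabilizer, |C_G(u²v⁻¹)| = |G| / |conj. class of u²v⁻¹| = 16 / 4 = 4.
The 4 elements commuting with u²v⁻¹ are {e, u⁴, u²v, u²v⁻¹}.

Answer: {e, u⁴, u²v, u²v⁻¹}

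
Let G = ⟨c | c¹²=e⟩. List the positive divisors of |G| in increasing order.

|G| = 12 = 2² · 3. By Lagrange's theorem the order of any subgroup divides 12; the divisors of 12 are 1, 2, 3, 4, 6, 12.

Answer: 1, 2, 3, 4, 6, 12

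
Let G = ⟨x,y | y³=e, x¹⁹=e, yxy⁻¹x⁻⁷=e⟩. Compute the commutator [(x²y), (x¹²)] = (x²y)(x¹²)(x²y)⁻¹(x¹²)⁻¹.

[(x²y), (x¹²)] = (x²y)·(x¹²)·(x²y)⁻¹·(x¹²)⁻¹.
  (x²y) · (x¹²) = x¹⁰y
  (x¹⁰y) · (x¹⁶y²) = x⁸
  (x⁸) · (x⁷) = x¹⁵

Answer: x¹⁵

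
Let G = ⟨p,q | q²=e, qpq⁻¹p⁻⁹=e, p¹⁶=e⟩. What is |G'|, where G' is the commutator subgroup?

G' = [G, G] is generated by all commutators. The generator-pair commutators are: [p, q] = p⁸.
The subgroup they normally generate is {e, p⁸}, of order 2.
Check: |G/G'| = 32/2 = 16 is the order of the abelianisation.

Answer: 2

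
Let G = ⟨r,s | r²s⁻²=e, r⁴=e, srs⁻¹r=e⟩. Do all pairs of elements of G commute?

r·s = rs but s·r = rs⁻¹, so r·s ≠ s·r and G is not abelian.

Answer: No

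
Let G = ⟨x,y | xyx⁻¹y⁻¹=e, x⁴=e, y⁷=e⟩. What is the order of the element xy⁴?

Compute successive powers until reaching e:
  (xy⁴)¹ = xy⁴, (xy⁴)² = x²y, (xy⁴)³ = x³y⁵, (xy⁴)⁴ = y², (xy⁴)⁵ = xy⁶, (xy⁴)⁶ = x²y³, (xy⁴)⁷ = x³, (xy⁴)⁸ = y⁴, (xy⁴)⁹ = xy, (xy⁴)¹⁰ = x²y⁵, (xy⁴)¹¹ = x³y², (xy⁴)¹² = y⁶, (xy⁴)¹³ = xy³, (xy⁴)¹⁴ = x², (xy⁴)¹⁵ = x³y⁴, (xy⁴)¹⁶ = y, (xy⁴)¹⁷ = xy⁵, (xy⁴)¹⁸ = x²y², (xy⁴)¹⁹ = x³y⁶, (xy⁴)²⁰ = y³, (xy⁴)²¹ = x, (xy⁴)²² = x²y⁴, (xy⁴)²³ = x³y, (xy⁴)²⁴ = y⁵, (xy⁴)²⁵ = xy², (xy⁴)²⁶ = x²y⁶, (xy⁴)²⁷ = x³y³, (xy⁴)²⁸ = e.
The smallest positive k with (xy⁴)ᵏ = e is 28.

Answer: 28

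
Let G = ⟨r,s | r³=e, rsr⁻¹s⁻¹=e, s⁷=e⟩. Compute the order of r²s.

Compute successive powers until reaching e:
  (r²s)¹ = r²s, (r²s)² = rs², (r²s)³ = s³, (r²s)⁴ = r²s⁴, (r²s)⁵ = rs⁵, (r²s)⁶ = s⁶, (r²s)⁷ = r², (r²s)⁸ = rs, (r²s)⁹ = s², (r²s)¹⁰ = r²s³, (r²s)¹¹ = rs⁴, (r²s)¹² = s⁵, (r²s)¹³ = r²s⁶, (r²s)¹⁴ = r, (r²s)¹⁵ = s, (r²s)¹⁶ = r²s², (r²s)¹⁷ = rs³, (r²s)¹⁸ = s⁴, (r²s)¹⁹ = r²s⁵, (r²s)²⁰ = rs⁶, (r²s)²¹ = e.
The smallest positive k with (r²s)ᵏ = e is 21.

Answer: 21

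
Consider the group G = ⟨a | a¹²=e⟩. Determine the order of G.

G is generated by a single element, so G is cyclic. The relator gives a¹² = e and no smaller power is forced to be e, so the 12 powers {a, e, a², a³, a⁴, a⁵, a⁶, a⁷, a⁸, a⁹, a¹¹, a¹⁰} are distinct. Hence |G| = 12.

Answer: 12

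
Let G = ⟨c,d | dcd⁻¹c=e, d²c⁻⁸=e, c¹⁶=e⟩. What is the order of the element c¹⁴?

Compute successive powers until reaching e:
  (c¹⁴)¹ = c¹⁴, (c¹⁴)² = c¹², (c¹⁴)³ = c¹⁰, (c¹⁴)⁴ = c⁸, (c¹⁴)⁵ = c⁶, (c¹⁴)⁶ = c⁴, (c¹⁴)⁷ = c², (c¹⁴)⁸ = e.
The smallest positive k with (c¹⁴)ᵏ = e is 8.

Answer: 8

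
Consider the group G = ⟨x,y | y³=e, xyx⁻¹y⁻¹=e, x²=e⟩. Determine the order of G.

Enumerate words in the generators, reducing via the relations: the distinct elements are
  {e, x, y, xy, y², xy²}.
No further products give new elements, so |G| = 6.

Answer: 6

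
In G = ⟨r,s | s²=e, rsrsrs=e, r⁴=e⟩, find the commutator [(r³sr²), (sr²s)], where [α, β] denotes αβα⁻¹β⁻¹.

[(r³sr²), (sr²s)] = (r³sr²)·(sr²s)·(r³sr²)⁻¹·(sr²s)⁻¹.
  (r³sr²) · (sr²s) = rsr²
  (rsr²) · (r²sr) = r²
  (r²) · (sr²s) = r²sr²s

Answer: r²sr²s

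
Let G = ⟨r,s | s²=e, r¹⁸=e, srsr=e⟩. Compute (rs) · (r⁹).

Compute (rs) · (r⁹) by multiplying left to right and reducing via the relations at each step:
  (rs) · r⁹ = r¹⁰s

Answer: r¹⁰s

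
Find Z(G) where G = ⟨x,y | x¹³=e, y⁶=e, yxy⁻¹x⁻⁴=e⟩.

An element z ∈ Z(G) iff z commutes with every generator.
For example e is central: e·x = x = x·e; e·y = y = y·e.
Whereas x ∉ Z(G) since x·y = xy ≠ x⁴y = y·x.
Checking each of the 78 elements this way gives Z(G) = {e}, of order 1.

Answer: {e}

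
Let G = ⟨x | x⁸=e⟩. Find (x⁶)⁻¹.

The order of (x⁶) is 4 (smallest k with (x⁶)ᵏ = e), so (x⁶)⁻¹ = (x⁶)³ = x².
Check: (x⁶) · (x²) → (x⁶) · x² = e, giving e as required.

Answer: x²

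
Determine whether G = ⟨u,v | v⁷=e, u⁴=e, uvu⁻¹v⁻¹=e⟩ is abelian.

Each pair of generators commutes: u·v = uv = v·u. Since the generators pairwise commute, every element of G commutes with every other, so G is abelian.

Answer: Yes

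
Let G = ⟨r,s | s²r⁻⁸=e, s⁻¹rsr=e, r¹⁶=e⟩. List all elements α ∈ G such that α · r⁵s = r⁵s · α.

⟨r⁵s⟩ ⊆ C_G(r⁵s) since powers of r⁵s commute with r⁵s; so |C_G(r⁵s)| ≥ |⟨r⁵s⟩| = 4.
By orbit–stabilizer, |C_G(r⁵s)| = |G| / |conj. class of r⁵s| = 32 / 8 = 4.
The 4 elements commuting with r⁵s are {e, r⁸, r⁵s, r⁵s⁻¹}.

Answer: {e, r⁸, r⁵s, r⁵s⁻¹}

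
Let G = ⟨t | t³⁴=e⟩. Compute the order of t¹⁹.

Compute successive powers until reaching e:
  (t¹⁹)¹ = t¹⁹, (t¹⁹)² = t⁴, (t¹⁹)³ = t²³, (t¹⁹)⁴ = t⁸, (t¹⁹)⁵ = t²⁷, (t¹⁹)⁶ = t¹², (t¹⁹)⁷ = t³¹, (t¹⁹)⁸ = t¹⁶, (t¹⁹)⁹ = t, (t¹⁹)¹⁰ = t²⁰, (t¹⁹)¹¹ = t⁵, (t¹⁹)¹² = t²⁴, (t¹⁹)¹³ = t⁹, (t¹⁹)¹⁴ = t²⁸, (t¹⁹)¹⁵ = t¹³, (t¹⁹)¹⁶ = t³², (t¹⁹)¹⁷ = t¹⁷, (t¹⁹)¹⁸ = t², (t¹⁹)¹⁹ = t²¹, (t¹⁹)²⁰ = t⁶, (t¹⁹)²¹ = t²⁵, (t¹⁹)²² = t¹⁰, (t¹⁹)²³ = t²⁹, (t¹⁹)²⁴ = t¹⁴, (t¹⁹)²⁵ = t³³, (t¹⁹)²⁶ = t¹⁸, (t¹⁹)²⁷ = t³, (t¹⁹)²⁸ = t²², (t¹⁹)²⁹ = t⁷, (t¹⁹)³⁰ = t²⁶, (t¹⁹)³¹ = t¹¹, (t¹⁹)³² = t³⁰, (t¹⁹)³³ = t¹⁵, (t¹⁹)³⁴ = e.
The smallest positive k with (t¹⁹)ᵏ = e is 34.

Answer: 34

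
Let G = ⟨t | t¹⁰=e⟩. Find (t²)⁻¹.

The order of (t²) is 5 (smallest k with (t²)ᵏ = e), so (t²)⁻¹ = (t²)⁴ = t⁸.
Check: (t²) · (t⁸) → (t²) · t⁸ = e, giving e as required.

Answer: t⁸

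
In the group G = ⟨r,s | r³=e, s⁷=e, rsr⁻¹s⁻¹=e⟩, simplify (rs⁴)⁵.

Compute successive powers of (rs⁴), reducing at each step:
  (rs⁴)²: (rs⁴) · r = r²s⁴;   (r²s⁴) · s⁴ = r²s
  (rs⁴)³: (r²s) · r = s;   s · s⁴ = s⁵
  (rs⁴)⁴: (s⁵) · r = rs⁵;   (rs⁵) · s⁴ = rs²
  (rs⁴)⁵: (rs²) · r = r²s²;   (r²s²) · s⁴ = r²s⁶

Answer: r²s⁶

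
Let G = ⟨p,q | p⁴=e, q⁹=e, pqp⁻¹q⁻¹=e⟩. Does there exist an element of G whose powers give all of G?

|G| = 36. The element pq has order 36 (its powers give 36 distinct elements), so ⟨pq⟩ = G and G is cyclic.

Answer: Yes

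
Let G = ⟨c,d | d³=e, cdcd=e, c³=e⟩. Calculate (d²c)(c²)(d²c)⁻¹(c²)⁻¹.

[(d²c), (c²)] = (d²c)·(c²)·(d²c)⁻¹·(c²)⁻¹.
  (d²c) · (c²) = d²
  (d²) · (c²d) = cd²
  (cd²) · c = cd²c

Answer: cd²c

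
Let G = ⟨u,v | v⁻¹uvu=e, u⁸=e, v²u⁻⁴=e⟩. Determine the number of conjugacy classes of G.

The conjugacy classes (representative and size) are:
  [e] (size 1), [u⁷] (size 2), [u⁶] (size 2), [u³] (size 2), [u⁴] (size 1), [u²v⁻¹] (size 4), [u³v⁻¹] (size 4).
Class equation: 1 + 2 + 2 + 2 + 1 + 4 + 4 = 16 = |G|. So G has 7 conjugacy classes.

Answer: 7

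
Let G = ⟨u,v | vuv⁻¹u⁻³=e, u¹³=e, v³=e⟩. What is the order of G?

Enumerate words in the generators, reducing via the relations: the distinct elements are
  {e, u, v, uv, u², u³, u⁴, u⁵, u⁶, u⁷, u⁸, u⁹, v², uv², u²v, u³v, u¹², u¹¹, u¹⁰, u⁴v, u⁵v, u⁶v, u⁷v, u⁸v, u⁹v, u²v², u³v², u¹²v, u¹¹v, u¹⁰v, u⁴v², u⁵v², u⁶v², u⁷v², u⁸v², u⁹v², u¹²v², u¹¹v², u¹⁰v²}.
No further products give new elements, so |G| = 39.

Answer: 39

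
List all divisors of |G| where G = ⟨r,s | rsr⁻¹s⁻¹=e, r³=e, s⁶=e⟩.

|G| = 18 = 2 · 3². By Lagrange's theorem the order of any subgroup divides 18; the divisors of 18 are 1, 2, 3, 6, 9, 18.

Answer: 1, 2, 3, 6, 9, 18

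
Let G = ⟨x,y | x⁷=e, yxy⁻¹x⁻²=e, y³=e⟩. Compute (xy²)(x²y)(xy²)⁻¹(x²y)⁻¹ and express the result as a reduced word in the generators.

[(xy²), (x²y)] = (xy²)·(x²y)·(xy²)⁻¹·(x²y)⁻¹.
  (xy²) · (x²y) = x²
  (x²) · (x⁵y) = y
  y · (x⁶y²) = x⁵

Answer: x⁵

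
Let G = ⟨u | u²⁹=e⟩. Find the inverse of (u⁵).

The order of (u⁵) is 29 (smallest k with (u⁵)ᵏ = e), so (u⁵)⁻¹ = (u⁵)²⁸ = u²⁴.
Check: (u⁵) · (u²⁴) → (u⁵) · u²⁴ = e, giving e as required.

Answer: u²⁴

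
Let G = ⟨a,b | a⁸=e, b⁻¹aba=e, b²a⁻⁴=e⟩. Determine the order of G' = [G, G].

G' = [G, G] is generated by all commutators. The generator-pair commutators are: [a, b] = a².
The subgroup they normally generate is {e, a², a⁴, a⁶}, of order 4.
Check: |G/G'| = 16/4 = 4 is the order of the abelianisation.

Answer: 4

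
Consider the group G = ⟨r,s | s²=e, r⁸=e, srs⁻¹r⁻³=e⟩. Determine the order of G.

Enumerate words in the generators, reducing via the relations: the distinct elements are
  {e, r, s, rs, r², r³, r⁴, r⁵, r⁶, r⁷, r²s, r³s, r⁴s, r⁵s, r⁶s, r⁷s}.
No further products give new elements, so |G| = 16.

Answer: 16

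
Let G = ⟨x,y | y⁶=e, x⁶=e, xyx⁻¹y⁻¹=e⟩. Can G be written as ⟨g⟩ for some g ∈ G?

|G| = 36, but the maximum element order in G is 6 < 36. No single element generates all of G, so G is not cyclic.

Answer: No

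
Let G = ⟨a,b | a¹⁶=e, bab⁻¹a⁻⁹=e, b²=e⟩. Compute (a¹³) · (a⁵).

Compute (a¹³) · (a⁵) by multiplying left to right and reducing via the relations at each step:
  (a¹³) · a⁵ = a²

Answer: a²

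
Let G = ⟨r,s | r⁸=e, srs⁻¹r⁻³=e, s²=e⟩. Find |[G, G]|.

G' = [G, G] is generated by all commutators. The generator-pair commutators are: [r, s] = r⁶.
The subgroup they normally generate is {e, r², r⁴, r⁶}, of order 4.
Check: |G/G'| = 16/4 = 4 is the order of the abelianisation.

Answer: 4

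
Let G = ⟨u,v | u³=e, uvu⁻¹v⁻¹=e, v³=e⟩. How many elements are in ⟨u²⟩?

|⟨u²⟩| equals the order of u². Compute successive powers until reaching e:
  (u²)¹ = u², (u²)² = u, (u²)³ = e.
The smallest positive k with (u²)ᵏ = e is 3, so |⟨u²⟩| = 3.

Answer: 3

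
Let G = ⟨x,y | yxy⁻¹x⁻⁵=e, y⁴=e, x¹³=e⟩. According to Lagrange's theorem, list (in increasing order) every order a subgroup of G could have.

|G| = 52 = 2² · 13. By Lagrange's theorem the order of any subgroup divides 52; the divisors of 52 are 1, 2, 4, 13, 26, 52.

Answer: 1, 2, 4, 13, 26, 52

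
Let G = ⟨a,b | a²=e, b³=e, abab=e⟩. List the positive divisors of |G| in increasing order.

|G| = 6 = 2 · 3. By Lagrange's theorem the order of any subgroup divides 6; the divisors of 6 are 1, 2, 3, 6.

Answer: 1, 2, 3, 6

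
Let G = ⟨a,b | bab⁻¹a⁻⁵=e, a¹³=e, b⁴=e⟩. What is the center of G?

An element z ∈ Z(G) iff z commutes with every generator.
For example e is central: e·a = a = a·e; e·b = b = b·e.
Whereas a ∉ Z(G) since a·b = ab ≠ a⁵b = b·a.
Checking each of the 52 elements this way gives Z(G) = {e}, of order 1.

Answer: {e}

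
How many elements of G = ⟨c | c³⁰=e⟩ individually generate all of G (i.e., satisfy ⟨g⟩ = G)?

G is cyclic of order 30. An element generates G iff its order is 30, and a cyclic group of order 30 has exactly φ(30) = 8 such elements.

Answer: 8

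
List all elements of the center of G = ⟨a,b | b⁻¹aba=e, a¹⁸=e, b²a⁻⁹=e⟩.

An element z ∈ Z(G) iff z commutes with every generator.
For example a⁹ is central: (a⁹)·a = a¹⁰ = a·(a⁹); (a⁹)·b = b⁻¹ = b·(a⁹).
Whereas a ∉ Z(G) since a·b = ab ≠ a⁸b⁻¹ = b·a.
Checking each of the 36 elements this way gives Z(G) = {e, a⁹}, of order 2.

Answer: {e, a⁹}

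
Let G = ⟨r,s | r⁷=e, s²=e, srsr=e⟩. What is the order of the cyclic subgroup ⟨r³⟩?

|⟨r³⟩| equals the order of r³. Compute successive powers until reaching e:
  (r³)¹ = r³, (r³)² = r⁶, (r³)³ = r², (r³)⁴ = r⁵, (r³)⁵ = r, (r³)⁶ = r⁴, (r³)⁷ = e.
The smallest positive k with (r³)ᵏ = e is 7, so |⟨r³⟩| = 7.

Answer: 7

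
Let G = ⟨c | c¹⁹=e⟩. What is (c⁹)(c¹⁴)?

Compute (c⁹) · (c¹⁴) by multiplying left to right and reducing via the relations at each step:
  (c⁹) · c¹⁴ = c⁴

Answer: c⁴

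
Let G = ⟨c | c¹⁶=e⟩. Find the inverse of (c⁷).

The order of (c⁷) is 16 (smallest k with (c⁷)ᵏ = e), so (c⁷)⁻¹ = (c⁷)¹⁵ = c⁹.
Check: (c⁷) · (c⁹) → (c⁷) · c⁹ = e, giving e as required.

Answer: c⁹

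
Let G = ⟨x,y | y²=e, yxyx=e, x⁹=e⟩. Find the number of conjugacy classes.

The conjugacy classes (representative and size) are:
  [e] (size 1), [x⁸] (size 2), [x⁷] (size 2), [x⁶] (size 2), [x⁵] (size 2), [x⁴y] (size 9).
Class equation: 1 + 2 + 2 + 2 + 2 + 9 = 18 = |G|. So G has 6 conjugacy classes.

Answer: 6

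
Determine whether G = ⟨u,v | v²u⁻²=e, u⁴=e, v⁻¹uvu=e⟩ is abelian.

u·v = uv but v·u = uv⁻¹, so u·v ≠ v·u and G is not abelian.

Answer: No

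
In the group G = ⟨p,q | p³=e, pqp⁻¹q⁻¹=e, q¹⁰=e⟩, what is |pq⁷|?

Compute successive powers until reaching e:
  (pq⁷)¹ = pq⁷, (pq⁷)² = p²q⁴, (pq⁷)³ = q, (pq⁷)⁴ = pq⁸, (pq⁷)⁵ = p²q⁵, (pq⁷)⁶ = q², (pq⁷)⁷ = pq⁹, (pq⁷)⁸ = p²q⁶, (pq⁷)⁹ = q³, (pq⁷)¹⁰ = p, (pq⁷)¹¹ = p²q⁷, (pq⁷)¹² = q⁴, (pq⁷)¹³ = pq, (pq⁷)¹⁴ = p²q⁸, (pq⁷)¹⁵ = q⁵, (pq⁷)¹⁶ = pq², (pq⁷)¹⁷ = p²q⁹, (pq⁷)¹⁸ = q⁶, (pq⁷)¹⁹ = pq³, (pq⁷)²⁰ = p², (pq⁷)²¹ = q⁷, (pq⁷)²² = pq⁴, (pq⁷)²³ = p²q, (pq⁷)²⁴ = q⁸, (pq⁷)²⁵ = pq⁵, (pq⁷)²⁶ = p²q², (pq⁷)²⁷ = q⁹, (pq⁷)²⁸ = pq⁶, (pq⁷)²⁹ = p²q³, (pq⁷)³⁰ = e.
The smallest positive k with (pq⁷)ᵏ = e is 30.

Answer: 30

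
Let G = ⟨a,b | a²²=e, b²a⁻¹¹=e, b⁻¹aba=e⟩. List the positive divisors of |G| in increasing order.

|G| = 44 = 2² · 11. By Lagrange's theorem the order of any subgroup divides 44; the divisors of 44 are 1, 2, 4, 11, 22, 44.

Answer: 1, 2, 4, 11, 22, 44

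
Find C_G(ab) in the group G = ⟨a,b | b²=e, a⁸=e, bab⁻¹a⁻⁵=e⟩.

⟨ab⟩ ⊆ C_G(ab) since powers of ab commute with ab; so |C_G(ab)| ≥ |⟨ab⟩| = 8.
By orbit–stabilizer, |C_G(ab)| = |G| / |conj. class of ab| = 16 / 2 = 8.
The 8 elements commuting with ab are {e, a², a⁴, a⁶, a⁵b, ab, a⁷b, a³b}.

Answer: {e, a², a⁴, a⁶, a⁵b, ab, a⁷b, a³b}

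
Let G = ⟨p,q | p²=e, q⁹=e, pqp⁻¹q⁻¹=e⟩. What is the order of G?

Enumerate words in the generators, reducing via the relations: the distinct elements are
  {e, p, q, pq, q², q³, q⁴, q⁵, q⁶, q⁷, q⁸, pq², pq³, pq⁴, pq⁵, pq⁶, pq⁷, pq⁸}.
No further products give new elements, so |G| = 18.

Answer: 18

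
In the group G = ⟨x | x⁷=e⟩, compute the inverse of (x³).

The order of (x³) is 7 (smallest k with (x³)ᵏ = e), so (x³)⁻¹ = (x³)⁶ = x⁴.
Check: (x³) · (x⁴) → (x³) · x⁴ = e, giving e as required.

Answer: x⁴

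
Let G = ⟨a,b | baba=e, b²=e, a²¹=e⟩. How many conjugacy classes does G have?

The conjugacy classes (representative and size) are:
  [e] (size 1), [a²⁰] (size 2), [a²] (size 2), [a³] (size 2), [a¹⁷] (size 2), [a⁵] (size 2), [a⁶] (size 2), [a⁷] (size 2), [a⁸] (size 2), [a⁹] (size 2), [a¹⁰] (size 2), [b] (size 21).
Class equation: 1 + 2 + 2 + 2 + 2 + 2 + 2 + 2 + 2 + 2 + 2 + 21 = 42 = |G|. So G has 12 conjugacy classes.

Answer: 12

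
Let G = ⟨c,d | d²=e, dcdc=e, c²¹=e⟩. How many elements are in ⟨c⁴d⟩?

|⟨c⁴d⟩| equals the order of c⁴d. Compute successive powers until reaching e:
  (c⁴d)¹ = c⁴d, (c⁴d)² = e.
The smallest positive k with (c⁴d)ᵏ = e is 2, so |⟨c⁴d⟩| = 2.

Answer: 2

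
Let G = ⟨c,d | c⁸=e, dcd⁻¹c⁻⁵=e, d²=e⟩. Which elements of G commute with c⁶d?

⟨c⁶d⟩ ⊆ C_G(c⁶d) since powers of c⁶d commute with c⁶d; so |C_G(c⁶d)| ≥ |⟨c⁶d⟩| = 4.
By orbit–stabilizer, |C_G(c⁶d)| = |G| / |conj. class of c⁶d| = 16 / 2 = 8.
The 8 elements commuting with c⁶d are {e, c², c⁴, c⁶, d, c⁶d, c²d, c⁴d}.

Answer: {e, c², c⁴, c⁶, d, c⁶d, c²d, c⁴d}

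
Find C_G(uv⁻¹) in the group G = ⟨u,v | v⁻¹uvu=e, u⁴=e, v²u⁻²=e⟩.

⟨uv⁻¹⟩ ⊆ C_G(uv⁻¹) since powers of uv⁻¹ commute with uv⁻¹; so |C_G(uv⁻¹)| ≥ |⟨uv⁻¹⟩| = 4.
By orbit–stabilizer, |C_G(uv⁻¹)| = |G| / |conj. class of uv⁻¹| = 8 / 2 = 4.
The 4 elements commuting with uv⁻¹ are {e, u², uv, uv⁻¹}.

Answer: {e, u², uv, uv⁻¹}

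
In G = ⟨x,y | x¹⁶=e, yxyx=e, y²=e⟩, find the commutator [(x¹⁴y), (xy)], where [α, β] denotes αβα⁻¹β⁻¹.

[(x¹⁴y), (xy)] = (x¹⁴y)·(xy)·(x¹⁴y)⁻¹·(xy)⁻¹.
  (x¹⁴y) · (xy) = x¹³
  (x¹³) · (x¹⁴y) = x¹¹y
  (x¹¹y) · (xy) = x¹⁰

Answer: x¹⁰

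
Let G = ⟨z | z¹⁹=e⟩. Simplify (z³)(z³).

Compute (z³) · (z³) by multiplying left to right and reducing via the relations at each step:
  (z³) · z³ = z⁶

Answer: z⁶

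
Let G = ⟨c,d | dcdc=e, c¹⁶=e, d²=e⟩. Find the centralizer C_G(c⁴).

⟨c⁴⟩ ⊆ C_G(c⁴) since powers of c⁴ commute with c⁴; so |C_G(c⁴)| ≥ |⟨c⁴⟩| = 4.
By orbit–stabilizer, |C_G(c⁴)| = |G| / |conj. class of c⁴| = 32 / 2 = 16.
The 16 elements commuting with c⁴ are {e, c, c², c³, c⁴, c⁵, c⁶, c⁷, c⁸, c⁹, c¹⁰, c¹¹, c¹², c¹³, c¹⁴, c¹⁵}.

Answer: {e, c, c², c³, c⁴, c⁵, c⁶, c⁷, c⁸, c⁹, c¹⁰, c¹¹, c¹², c¹³, c¹⁴, c¹⁵}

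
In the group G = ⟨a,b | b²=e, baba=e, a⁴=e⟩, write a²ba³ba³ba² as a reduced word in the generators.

Multiply left to right, reducing at each step:
  (a²) · b = a²b
  (a²b) · a³ = a³b
  (a³b) · b = a³
  (a³) · a³ = a²
  (a²) · b = a²b
  (a²b) · a² = b

Answer: b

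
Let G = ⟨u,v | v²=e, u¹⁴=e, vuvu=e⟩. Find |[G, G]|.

G' = [G, G] is generated by all commutators. The generator-pair commutators are: [u, v] = u².
The subgroup they normally generate is {e, u², u⁴, u⁶, u⁸, u¹⁰, u¹²}, of order 7.
Check: |G/G'| = 28/7 = 4 is the order of the abelianisation.

Answer: 7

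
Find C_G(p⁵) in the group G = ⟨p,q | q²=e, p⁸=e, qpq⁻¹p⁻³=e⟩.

⟨p⁵⟩ ⊆ C_G(p⁵) since powers of p⁵ commute with p⁵; so |C_G(p⁵)| ≥ |⟨p⁵⟩| = 8.
By orbit–stabilizer, |C_G(p⁵)| = |G| / |conj. class of p⁵| = 16 / 2 = 8.
The 8 elements commuting with p⁵ are {e, p, p², p³, p⁴, p⁵, p⁶, p⁷}.

Answer: {e, p, p², p³, p⁴, p⁵, p⁶, p⁷}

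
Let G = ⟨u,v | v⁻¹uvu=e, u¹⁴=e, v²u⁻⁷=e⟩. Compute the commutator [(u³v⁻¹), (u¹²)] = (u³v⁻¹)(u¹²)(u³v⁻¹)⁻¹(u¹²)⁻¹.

[(u³v⁻¹), (u¹²)] = (u³v⁻¹)·(u¹²)·(u³v⁻¹)⁻¹·(u¹²)⁻¹.
  (u³v⁻¹) · (u¹²) = u⁵v⁻¹
  (u⁵v⁻¹) · (u³v) = u²
  (u²) · (u²) = u⁴

Answer: u⁴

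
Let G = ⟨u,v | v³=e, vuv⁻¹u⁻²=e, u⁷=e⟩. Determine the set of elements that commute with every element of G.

An element z ∈ Z(G) iff z commutes with every generator.
For example e is central: e·u = u = u·e; e·v = v = v·e.
Whereas u ∉ Z(G) since u·v = uv ≠ u²v = v·u.
Checking each of the 21 elements this way gives Z(G) = {e}, of order 1.

Answer: {e}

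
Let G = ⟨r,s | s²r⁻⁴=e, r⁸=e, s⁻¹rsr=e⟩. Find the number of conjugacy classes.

The conjugacy classes (representative and size) are:
  [e] (size 1), [r⁷] (size 2), [r⁶] (size 2), [r³] (size 2), [r⁴] (size 1), [r²s⁻¹] (size 4), [r³s⁻¹] (size 4).
Class equation: 1 + 2 + 2 + 2 + 1 + 4 + 4 = 16 = |G|. So G has 7 conjugacy classes.

Answer: 7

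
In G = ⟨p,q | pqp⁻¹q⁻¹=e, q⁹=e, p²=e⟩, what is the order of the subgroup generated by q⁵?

|⟨q⁵⟩| equals the order of q⁵. Compute successive powers until reaching e:
  (q⁵)¹ = q⁵, (q⁵)² = q, (q⁵)³ = q⁶, (q⁵)⁴ = q², (q⁵)⁵ = q⁷, (q⁵)⁶ = q³, (q⁵)⁷ = q⁸, (q⁵)⁸ = q⁴, (q⁵)⁹ = e.
The smallest positive k with (q⁵)ᵏ = e is 9, so |⟨q⁵⟩| = 9.

Answer: 9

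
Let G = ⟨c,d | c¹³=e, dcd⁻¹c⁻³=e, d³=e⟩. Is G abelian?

c·d = cd but d·c = c³d, so c·d ≠ d·c and G is not abelian.

Answer: No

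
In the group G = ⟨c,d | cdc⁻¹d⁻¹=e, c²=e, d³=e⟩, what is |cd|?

Compute successive powers until reaching e:
  (cd)¹ = cd, (cd)² = d², (cd)³ = c, (cd)⁴ = d, (cd)⁵ = cd², (cd)⁶ = e.
The smallest positive k with (cd)ᵏ = e is 6.

Answer: 6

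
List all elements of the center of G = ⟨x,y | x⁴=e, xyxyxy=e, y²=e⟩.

An element z ∈ Z(G) iff z commutes with every generator.
For example e is central: e·x = x = x·e; e·y = y = y·e.
Whereas x ∉ Z(G) since x·y = xy ≠ yx = y·x.
Checking each of the 24 elements this way gives Z(G) = {e}, of order 1.

Answer: {e}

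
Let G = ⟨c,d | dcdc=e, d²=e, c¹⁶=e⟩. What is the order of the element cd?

Compute successive powers until reaching e:
  (cd)¹ = cd, (cd)² = e.
The smallest positive k with (cd)ᵏ = e is 2.

Answer: 2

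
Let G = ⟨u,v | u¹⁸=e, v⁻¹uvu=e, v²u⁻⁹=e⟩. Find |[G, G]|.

G' = [G, G] is generated by all commutators. The generator-pair commutators are: [u, v] = u².
The subgroup they normally generate is {e, u², u⁴, u⁶, u⁸, u¹⁰, u¹², u¹⁴, u¹⁶}, of order 9.
Check: |G/G'| = 36/9 = 4 is the order of the abelianisation.

Answer: 9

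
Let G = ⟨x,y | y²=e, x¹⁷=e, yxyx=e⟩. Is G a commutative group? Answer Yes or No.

x·y = xy but y·x = x¹⁶y, so x·y ≠ y·x and G is not abelian.

Answer: No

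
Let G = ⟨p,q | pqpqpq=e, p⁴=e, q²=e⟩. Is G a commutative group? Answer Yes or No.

p·q = pq but q·p = qp, so p·q ≠ q·p and G is not abelian.

Answer: No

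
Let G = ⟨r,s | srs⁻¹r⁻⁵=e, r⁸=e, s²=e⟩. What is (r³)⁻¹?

The order of (r³) is 8 (smallest k with (r³)ᵏ = e), so (r³)⁻¹ = (r³)⁷ = r⁵.
Check: (r³) · (r⁵) → (r³) · r⁵ = e, giving e as required.

Answer: r⁵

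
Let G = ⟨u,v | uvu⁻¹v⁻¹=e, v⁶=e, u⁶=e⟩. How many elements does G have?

Enumerate words in the generators, reducing via the relations: the distinct elements are
  {e, u, v, uv, u², u³, u⁴, u⁵, v², v³, v⁴, v⁵, uv², uv³, uv⁴, uv⁵, u²v, u³v, u⁴v, u⁵v, u²v², u²v³, u²v⁴, u²v⁵, u³v², u³v³, u³v⁴, u³v⁵, u⁴v², u⁴v³, u⁴v⁴, u⁴v⁵, u⁵v², u⁵v³, u⁵v⁴, u⁵v⁵}.
No further products give new elements, so |G| = 36.

Answer: 36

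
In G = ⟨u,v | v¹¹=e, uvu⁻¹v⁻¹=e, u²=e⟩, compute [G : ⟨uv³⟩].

First find ord(uv³) by computing successive powers:
  (uv³)¹ = uv³, (uv³)² = v⁶, (uv³)³ = uv⁹, (uv³)⁴ = v, (uv³)⁵ = uv⁴, (uv³)⁶ = v⁷, (uv³)⁷ = uv¹⁰, (uv³)⁸ = v², (uv³)⁹ = uv⁵, (uv³)¹⁰ = v⁸, (uv³)¹¹ = u, (uv³)¹² = v³, (uv³)¹³ = uv⁶, (uv³)¹⁴ = v⁹, (uv³)¹⁵ = uv, (uv³)¹⁶ = v⁴, (uv³)¹⁷ = uv⁷, (uv³)¹⁸ = v¹⁰, (uv³)¹⁹ = uv², (uv³)²⁰ = v⁵, (uv³)²¹ = uv⁸, (uv³)²² = e.
So |⟨uv³⟩| = ord(uv³) = 22. With |G| = 22, by Lagrange [G : ⟨uv³⟩] = 22/22 = 1.

Answer: 1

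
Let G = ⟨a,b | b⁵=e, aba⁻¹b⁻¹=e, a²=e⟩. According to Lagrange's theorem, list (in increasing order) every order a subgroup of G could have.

|G| = 10 = 2 · 5. By Lagrange's theorem the order of any subgroup divides 10; the divisors of 10 are 1, 2, 5, 10.

Answer: 1, 2, 5, 10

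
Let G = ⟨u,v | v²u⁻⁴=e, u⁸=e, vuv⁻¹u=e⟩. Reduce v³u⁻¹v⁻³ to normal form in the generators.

Multiply left to right, reducing at each step:
  (v⁻¹) · u⁻¹ = uv⁻¹
  (uv⁻¹) · v⁻³ = u

Answer: u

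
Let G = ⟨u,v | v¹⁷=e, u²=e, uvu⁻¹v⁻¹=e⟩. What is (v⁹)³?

Compute successive powers of (v⁹), reducing at each step:
  (v⁹)²: (v⁹) · v⁹ = v
  (v⁹)³: v · v⁹ = v¹⁰

Answer: v¹⁰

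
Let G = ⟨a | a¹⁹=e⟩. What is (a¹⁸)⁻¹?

The order of (a¹⁸) is 19 (smallest k with (a¹⁸)ᵏ = e), so (a¹⁸)⁻¹ = (a¹⁸)¹⁸ = a.
Check: (a¹⁸) · a → (a¹⁸) · a = e, giving e as required.

Answer: a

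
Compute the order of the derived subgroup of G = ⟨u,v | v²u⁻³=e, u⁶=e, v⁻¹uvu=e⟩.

G' = [G, G] is generated by all commutators. The generator-pair commutators are: [u, v] = u².
The subgroup they normally generate is {e, u², u⁴}, of order 3.
Check: |G/G'| = 12/3 = 4 is the order of the abelianisation.

Answer: 3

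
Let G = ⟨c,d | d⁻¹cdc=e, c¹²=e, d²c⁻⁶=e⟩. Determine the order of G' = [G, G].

G' = [G, G] is generated by all commutators. The generator-pair commutators are: [c, d] = c².
The subgroup they normally generate is {e, c², c⁴, c⁶, c⁸, c¹⁰}, of order 6.
Check: |G/G'| = 24/6 = 4 is the order of the abelianisation.

Answer: 6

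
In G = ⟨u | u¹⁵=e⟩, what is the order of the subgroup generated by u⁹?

|⟨u⁹⟩| equals the order of u⁹. Compute successive powers until reaching e:
  (u⁹)¹ = u⁹, (u⁹)² = u³, (u⁹)³ = u¹², (u⁹)⁴ = u⁶, (u⁹)⁵ = e.
The smallest positive k with (u⁹)ᵏ = e is 5, so |⟨u⁹⟩| = 5.

Answer: 5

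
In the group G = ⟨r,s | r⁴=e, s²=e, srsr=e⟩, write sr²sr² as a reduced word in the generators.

Multiply left to right, reducing at each step:
  s · r² = r²s
  (r²s) · s = r²
  (r²) · r² = e

Answer: e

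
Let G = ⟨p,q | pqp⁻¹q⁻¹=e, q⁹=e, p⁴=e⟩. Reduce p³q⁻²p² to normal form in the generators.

Multiply left to right, reducing at each step:
  (p³) · q⁻² = p³q⁷
  (p³q⁷) · p² = pq⁷

Answer: pq⁷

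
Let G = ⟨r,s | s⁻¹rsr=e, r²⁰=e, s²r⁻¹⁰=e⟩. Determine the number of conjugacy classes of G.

The conjugacy classes (representative and size) are:
  [e] (size 1), [r] (size 2), [r²] (size 2), [r³] (size 2), [r⁴] (size 2), [r⁵] (size 2), [r¹⁴] (size 2), [r⁷] (size 2), [r⁸] (size 2), [r¹¹] (size 2), [r¹⁰] (size 1), [r²s⁻¹] (size 10), [r⁹s] (size 10).
Class equation: 1 + 2 + 2 + 2 + 2 + 2 + 2 + 2 + 2 + 2 + 1 + 10 + 10 = 40 = |G|. So G has 13 conjugacy classes.

Answer: 13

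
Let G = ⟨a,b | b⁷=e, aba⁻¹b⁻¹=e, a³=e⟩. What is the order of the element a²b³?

Compute successive powers until reaching e:
  (a²b³)¹ = a²b³, (a²b³)² = ab⁶, (a²b³)³ = b², (a²b³)⁴ = a²b⁵, (a²b³)⁵ = ab, (a²b³)⁶ = b⁴, (a²b³)⁷ = a², (a²b³)⁸ = ab³, (a²b³)⁹ = b⁶, (a²b³)¹⁰ = a²b², (a²b³)¹¹ = ab⁵, (a²b³)¹² = b, (a²b³)¹³ = a²b⁴, (a²b³)¹⁴ = a, (a²b³)¹⁵ = b³, (a²b³)¹⁶ = a²b⁶, (a²b³)¹⁷ = ab², (a²b³)¹⁸ = b⁵, (a²b³)¹⁹ = a²b, (a²b³)²⁰ = ab⁴, (a²b³)²¹ = e.
The smallest positive k with (a²b³)ᵏ = e is 21.

Answer: 21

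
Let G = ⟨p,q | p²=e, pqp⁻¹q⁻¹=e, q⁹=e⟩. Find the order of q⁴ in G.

Compute successive powers until reaching e:
  (q⁴)¹ = q⁴, (q⁴)² = q⁸, (q⁴)³ = q³, (q⁴)⁴ = q⁷, (q⁴)⁵ = q², (q⁴)⁶ = q⁶, (q⁴)⁷ = q, (q⁴)⁸ = q⁵, (q⁴)⁹ = e.
The smallest positive k with (q⁴)ᵏ = e is 9.

Answer: 9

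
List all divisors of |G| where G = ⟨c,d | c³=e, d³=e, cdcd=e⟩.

|G| = 12 = 2² · 3. By Lagrange's theorem the order of any subgroup divides 12; the divisors of 12 are 1, 2, 3, 4, 6, 12.

Answer: 1, 2, 3, 4, 6, 12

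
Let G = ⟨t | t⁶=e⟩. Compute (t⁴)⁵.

Compute successive powers of (t⁴), reducing at each step:
  (t⁴)²: (t⁴) · t⁴ = t²
  (t⁴)³: (t²) · t⁴ = e
  (t⁴)⁴: e · t⁴ = t⁴
  (t⁴)⁵: (t⁴) · t⁴ = t²

Answer: t²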